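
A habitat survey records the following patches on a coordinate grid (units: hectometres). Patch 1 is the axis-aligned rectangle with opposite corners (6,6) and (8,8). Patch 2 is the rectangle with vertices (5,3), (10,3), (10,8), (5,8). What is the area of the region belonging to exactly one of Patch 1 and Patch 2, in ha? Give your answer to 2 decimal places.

21.00

|Patch 1∩Patch 2|: x∈[6,8], y∈[6,8] → 2·2 = 4.
|Patch 1 △ Patch 2| = |Patch 1| + |Patch 2| − 2·|Patch 1∩Patch 2| = 4 + 25 − 8 = 21.00.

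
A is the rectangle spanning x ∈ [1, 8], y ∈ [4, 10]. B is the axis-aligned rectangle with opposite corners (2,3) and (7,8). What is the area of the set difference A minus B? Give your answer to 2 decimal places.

22.00

|A∩B|: x∈[2,7], y∈[4,8] → 5·4 = 20.
|A| = 42.
|A ∖ B| = |A| − |A∩B| = 42 − 20 = 22.00.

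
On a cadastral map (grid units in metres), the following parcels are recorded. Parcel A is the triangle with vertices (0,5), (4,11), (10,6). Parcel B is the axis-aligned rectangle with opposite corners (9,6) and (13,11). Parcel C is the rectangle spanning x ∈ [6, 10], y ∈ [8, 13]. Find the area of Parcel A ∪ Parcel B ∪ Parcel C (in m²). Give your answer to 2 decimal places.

63.52

By inclusion–exclusion:
Individual areas: |Parcel A| = 28, |Parcel B| = 20, |Parcel C| = 20.
|Parcel A∩Parcel B| = 0.4167.
|Parcel A∩Parcel C| = 1.0667.
|Parcel B∩Parcel C|: x∈[9,10], y∈[8,11] → 1·3 = 3.
|Parcel A∩Parcel B∩Parcel C| = 0.
|Parcel A ∪ Parcel B ∪ Parcel C| = 68 − 4.4833 + 0 = 63.52.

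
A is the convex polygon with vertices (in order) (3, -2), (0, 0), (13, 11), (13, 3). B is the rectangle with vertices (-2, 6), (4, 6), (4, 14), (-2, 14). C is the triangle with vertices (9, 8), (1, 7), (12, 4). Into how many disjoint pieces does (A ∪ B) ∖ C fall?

(A ∪ B) ∖ C splits into 2 disjoint pieces (area 61.2647, area 46.2102).

2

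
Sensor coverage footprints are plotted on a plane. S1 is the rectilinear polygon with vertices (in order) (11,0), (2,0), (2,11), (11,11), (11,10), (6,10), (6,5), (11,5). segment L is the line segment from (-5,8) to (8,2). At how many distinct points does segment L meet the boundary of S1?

1

The segment meets the boundary at (2,4.769).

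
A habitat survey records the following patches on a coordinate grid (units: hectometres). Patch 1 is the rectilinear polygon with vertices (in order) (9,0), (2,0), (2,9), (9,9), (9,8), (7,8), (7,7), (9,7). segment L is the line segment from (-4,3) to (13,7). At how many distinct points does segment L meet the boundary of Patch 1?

The segment meets the boundary at (2,4.412), (9,6.059).

2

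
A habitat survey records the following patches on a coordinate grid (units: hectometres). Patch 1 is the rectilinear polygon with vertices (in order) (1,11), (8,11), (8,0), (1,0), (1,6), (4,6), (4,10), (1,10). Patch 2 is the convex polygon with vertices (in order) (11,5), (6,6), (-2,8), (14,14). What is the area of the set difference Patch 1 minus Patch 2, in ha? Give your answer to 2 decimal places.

45.77

|Patch 1| = 65, |Patch 1∩Patch 2| = 19.2333.
|Patch 1 ∖ Patch 2| = |Patch 1| − |Patch 1∩Patch 2| = 65 − 19.2333 = 45.77.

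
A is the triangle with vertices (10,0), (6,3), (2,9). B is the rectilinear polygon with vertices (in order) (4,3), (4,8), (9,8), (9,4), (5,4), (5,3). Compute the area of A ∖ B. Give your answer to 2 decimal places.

|A| = 6, |A∩B| = 2.0278.
|A ∖ B| = |A| − |A∩B| = 6 − 2.0278 = 3.97.

3.97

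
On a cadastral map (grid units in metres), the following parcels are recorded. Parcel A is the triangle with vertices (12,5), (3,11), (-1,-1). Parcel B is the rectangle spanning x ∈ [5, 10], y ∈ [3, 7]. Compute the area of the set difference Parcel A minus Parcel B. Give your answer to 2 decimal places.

|Parcel A| = 66, |Parcel A∩Parcel B| = 18.4103.
|Parcel A ∖ Parcel B| = |Parcel A| − |Parcel A∩Parcel B| = 66 − 18.4103 = 47.59.

47.59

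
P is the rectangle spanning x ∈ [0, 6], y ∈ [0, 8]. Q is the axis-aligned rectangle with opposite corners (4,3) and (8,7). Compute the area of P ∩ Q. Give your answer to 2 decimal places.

8.00

|P∩Q|: x∈[4,6], y∈[3,7] → 2·4 = 8.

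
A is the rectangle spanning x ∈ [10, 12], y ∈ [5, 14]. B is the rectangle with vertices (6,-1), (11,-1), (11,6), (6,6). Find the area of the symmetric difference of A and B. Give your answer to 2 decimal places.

51.00

|A∩B|: x∈[10,11], y∈[5,6] → 1·1 = 1.
|A △ B| = |A| + |B| − 2·|A∩B| = 18 + 35 − 2 = 51.00.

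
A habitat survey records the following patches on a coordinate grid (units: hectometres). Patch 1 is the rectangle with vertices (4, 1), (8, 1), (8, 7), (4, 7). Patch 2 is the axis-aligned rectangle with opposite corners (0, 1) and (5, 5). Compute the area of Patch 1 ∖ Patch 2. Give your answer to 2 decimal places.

|Patch 1∩Patch 2|: x∈[4,5], y∈[1,5] → 1·4 = 4.
|Patch 1| = 24.
|Patch 1 ∖ Patch 2| = |Patch 1| − |Patch 1∩Patch 2| = 24 − 4 = 20.00.

20.00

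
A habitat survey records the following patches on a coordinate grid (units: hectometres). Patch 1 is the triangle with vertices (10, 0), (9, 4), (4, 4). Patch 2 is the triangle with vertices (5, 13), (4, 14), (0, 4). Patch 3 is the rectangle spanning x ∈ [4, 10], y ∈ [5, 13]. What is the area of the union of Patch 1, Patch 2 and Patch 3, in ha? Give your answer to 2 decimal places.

64.10

By inclusion–exclusion:
Individual areas: |Patch 1| = 10, |Patch 2| = 7, |Patch 3| = 48.
|Patch 1∩Patch 2| = 0.
|Patch 1∩Patch 3| = 0.
|Patch 2∩Patch 3| = 0.9.
|Patch 1∩Patch 2∩Patch 3| = 0.
|Patch 1 ∪ Patch 2 ∪ Patch 3| = 65 − 0.9 + 0 = 64.10.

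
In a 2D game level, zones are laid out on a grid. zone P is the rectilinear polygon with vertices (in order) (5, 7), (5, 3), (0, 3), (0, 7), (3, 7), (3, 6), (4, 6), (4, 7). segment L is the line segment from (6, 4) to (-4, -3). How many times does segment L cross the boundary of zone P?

The segment meets the boundary at (4.571,3), (5,3.3).

2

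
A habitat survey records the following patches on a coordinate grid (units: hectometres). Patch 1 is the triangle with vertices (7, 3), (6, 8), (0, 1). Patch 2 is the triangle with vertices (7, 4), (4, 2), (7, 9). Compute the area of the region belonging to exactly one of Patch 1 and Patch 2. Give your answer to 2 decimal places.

15.78

|Patch 1| = 18.5, |Patch 2| = 7.5, |Patch 1∩Patch 2| = 5.1119.
|Patch 1 △ Patch 2| = |Patch 1| + |Patch 2| − 2·|Patch 1∩Patch 2| = 18.5 + 7.5 − 10.2238 = 15.78.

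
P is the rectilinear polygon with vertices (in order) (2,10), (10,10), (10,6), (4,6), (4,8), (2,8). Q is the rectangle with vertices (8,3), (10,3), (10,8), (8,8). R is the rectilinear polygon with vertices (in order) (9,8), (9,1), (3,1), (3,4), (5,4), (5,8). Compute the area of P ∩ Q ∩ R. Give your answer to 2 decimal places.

2.00

The intersection is the polygon with vertices (8,6), (8,8), (9,8), (9,6).
By the shoelace formula its area is 2.00.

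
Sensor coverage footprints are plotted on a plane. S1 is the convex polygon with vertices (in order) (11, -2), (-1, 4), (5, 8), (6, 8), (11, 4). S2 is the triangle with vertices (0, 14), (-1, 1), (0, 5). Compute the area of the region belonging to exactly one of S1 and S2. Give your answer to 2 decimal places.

|S1| = 62, |S2| = 4.5, |S1∩S2| = 0.3185.
|S1 △ S2| = |S1| + |S2| − 2·|S1∩S2| = 62 + 4.5 − 0.6369 = 65.86.

65.86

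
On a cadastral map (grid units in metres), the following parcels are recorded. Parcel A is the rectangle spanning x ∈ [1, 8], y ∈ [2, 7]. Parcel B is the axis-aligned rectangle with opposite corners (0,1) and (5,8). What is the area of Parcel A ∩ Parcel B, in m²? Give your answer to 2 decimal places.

20.00

|Parcel A∩Parcel B|: x∈[1,5], y∈[2,7] → 4·5 = 20.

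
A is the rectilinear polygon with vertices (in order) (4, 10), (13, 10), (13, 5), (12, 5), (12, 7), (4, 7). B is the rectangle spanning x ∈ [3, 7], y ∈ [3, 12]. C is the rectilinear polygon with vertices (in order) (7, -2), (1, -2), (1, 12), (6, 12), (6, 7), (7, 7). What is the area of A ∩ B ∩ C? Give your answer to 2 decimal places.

6.00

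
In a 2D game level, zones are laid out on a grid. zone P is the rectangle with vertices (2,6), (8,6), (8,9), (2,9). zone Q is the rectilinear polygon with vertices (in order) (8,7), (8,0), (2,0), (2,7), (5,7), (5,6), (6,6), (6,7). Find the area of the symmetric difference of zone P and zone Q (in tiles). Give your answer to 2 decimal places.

49.00

|zone P| = 18, |zone Q| = 41, |zone P∩zone Q| = 5.
|zone P △ zone Q| = |zone P| + |zone Q| − 2·|zone P∩zone Q| = 18 + 41 − 10 = 49.00.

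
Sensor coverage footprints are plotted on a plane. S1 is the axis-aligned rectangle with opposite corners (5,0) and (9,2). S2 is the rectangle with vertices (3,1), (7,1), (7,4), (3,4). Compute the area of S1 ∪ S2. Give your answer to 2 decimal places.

18.00

By inclusion–exclusion:
Individual areas: |S1| = 8, |S2| = 12.
|S1∩S2|: x∈[5,7], y∈[1,2] → 2·1 = 2.
|S1 ∪ S2| = 20 − 2 = 18.00.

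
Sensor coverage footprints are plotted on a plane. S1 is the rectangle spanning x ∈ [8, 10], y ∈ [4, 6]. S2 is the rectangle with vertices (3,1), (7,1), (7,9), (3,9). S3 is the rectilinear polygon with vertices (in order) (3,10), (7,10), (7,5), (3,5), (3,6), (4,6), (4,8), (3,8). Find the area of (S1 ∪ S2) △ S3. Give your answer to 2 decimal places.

26.00

|S1 ∪ S2| = 36.
|(S1 ∪ S2) ∩ S3| = 14.
|(S1 ∪ S2) △ S3| = 36 + 18 − 28 = 26.00.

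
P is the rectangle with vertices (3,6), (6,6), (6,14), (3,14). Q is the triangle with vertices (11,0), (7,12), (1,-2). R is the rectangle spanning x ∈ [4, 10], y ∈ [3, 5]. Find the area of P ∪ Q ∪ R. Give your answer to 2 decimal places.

85.79

By inclusion–exclusion:
Individual areas: |P| = 24, |Q| = 64, |R| = 12.
|P∩Q| = 2.881.
|P∩R| = 0 (no overlap).
|Q∩R| = 11.3333.
|P∩Q∩R| = 0.
|P ∪ Q ∪ R| = 100 − 14.2143 + 0 = 85.79.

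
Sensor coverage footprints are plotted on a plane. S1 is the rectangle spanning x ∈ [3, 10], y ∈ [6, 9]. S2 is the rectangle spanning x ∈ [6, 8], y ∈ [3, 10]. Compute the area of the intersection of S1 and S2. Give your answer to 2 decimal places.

6.00

|S1∩S2|: x∈[6,8], y∈[6,9] → 2·3 = 6.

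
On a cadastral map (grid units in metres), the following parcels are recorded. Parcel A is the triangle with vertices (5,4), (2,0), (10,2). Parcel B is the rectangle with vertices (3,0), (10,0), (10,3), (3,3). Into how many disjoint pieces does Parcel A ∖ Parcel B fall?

Parcel A ∖ Parcel B splits into 2 disjoint pieces (area 1.625, area 0.5417).

2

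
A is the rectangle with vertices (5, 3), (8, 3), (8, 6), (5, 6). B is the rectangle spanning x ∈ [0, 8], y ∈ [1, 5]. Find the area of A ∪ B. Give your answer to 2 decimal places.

35.00

By inclusion–exclusion:
Individual areas: |A| = 9, |B| = 32.
|A∩B|: x∈[5,8], y∈[3,5] → 3·2 = 6.
|A ∪ B| = 41 − 6 = 35.00.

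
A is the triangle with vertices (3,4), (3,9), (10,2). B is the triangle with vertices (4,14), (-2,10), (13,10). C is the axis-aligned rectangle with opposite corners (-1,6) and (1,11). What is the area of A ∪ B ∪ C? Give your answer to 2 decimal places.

55.58

By inclusion–exclusion:
Individual areas: |A| = 17.5, |B| = 30, |C| = 10.
|A∩B| = 0.
|A∩C| = 0.
|B∩C| = 1.9167.
|A∩B∩C| = 0.
|A ∪ B ∪ C| = 57.5 − 1.9167 + 0 = 55.58.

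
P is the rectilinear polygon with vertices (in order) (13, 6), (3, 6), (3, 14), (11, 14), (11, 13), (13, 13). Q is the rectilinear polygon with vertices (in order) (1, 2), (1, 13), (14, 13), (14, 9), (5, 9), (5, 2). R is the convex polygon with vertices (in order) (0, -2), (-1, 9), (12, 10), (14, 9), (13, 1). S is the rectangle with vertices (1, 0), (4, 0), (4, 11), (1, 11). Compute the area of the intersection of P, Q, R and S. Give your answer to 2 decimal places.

3.35

The intersection is the polygon with vertices (4,9.385), (4,6), (3,6), (3,9.308).
By the shoelace formula its area is 3.35.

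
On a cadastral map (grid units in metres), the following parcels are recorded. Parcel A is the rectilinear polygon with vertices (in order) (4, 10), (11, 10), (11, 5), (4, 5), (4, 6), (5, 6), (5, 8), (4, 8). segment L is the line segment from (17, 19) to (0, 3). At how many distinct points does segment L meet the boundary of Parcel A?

The segment meets the boundary at (5,7.706), (7.438,10).

2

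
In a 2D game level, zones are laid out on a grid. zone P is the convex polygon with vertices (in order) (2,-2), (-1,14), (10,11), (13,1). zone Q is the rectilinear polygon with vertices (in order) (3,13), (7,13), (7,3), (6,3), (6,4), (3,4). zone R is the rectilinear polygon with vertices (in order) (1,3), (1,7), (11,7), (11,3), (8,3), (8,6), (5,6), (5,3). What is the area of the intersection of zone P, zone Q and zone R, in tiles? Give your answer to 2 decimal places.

8.00

The intersection is the polygon with vertices (7,6), (5,6), (5,4), (3,4), (3,7), (7,7).
By the shoelace formula its area is 8.00.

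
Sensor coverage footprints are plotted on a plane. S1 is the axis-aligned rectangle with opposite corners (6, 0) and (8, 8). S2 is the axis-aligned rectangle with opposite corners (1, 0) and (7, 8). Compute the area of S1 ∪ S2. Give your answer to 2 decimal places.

56.00

By inclusion–exclusion:
Individual areas: |S1| = 16, |S2| = 48.
|S1∩S2|: x∈[6,7], y∈[0,8] → 1·8 = 8.
|S1 ∪ S2| = 64 − 8 = 56.00.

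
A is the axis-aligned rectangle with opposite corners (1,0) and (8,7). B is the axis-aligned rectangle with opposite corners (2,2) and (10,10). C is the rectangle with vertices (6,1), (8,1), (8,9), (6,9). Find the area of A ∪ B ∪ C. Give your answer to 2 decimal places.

83.00

By inclusion–exclusion:
Individual areas: |A| = 49, |B| = 64, |C| = 16.
|A∩B|: x∈[2,8], y∈[2,7] → 6·5 = 30.
|A∩C|: x∈[6,8], y∈[1,7] → 2·6 = 12.
|B∩C|: x∈[6,8], y∈[2,9] → 2·7 = 14.
|A∩B∩C| = 10.
|A ∪ B ∪ C| = 129 − 56 + 10 = 83.00.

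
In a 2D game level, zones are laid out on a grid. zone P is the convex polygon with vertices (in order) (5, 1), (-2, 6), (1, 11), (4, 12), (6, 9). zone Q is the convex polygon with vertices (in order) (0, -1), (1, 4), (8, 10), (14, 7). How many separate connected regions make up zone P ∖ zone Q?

2

zone P ∖ zone Q splits into 2 disjoint pieces (area 0.3352, area 35.4625).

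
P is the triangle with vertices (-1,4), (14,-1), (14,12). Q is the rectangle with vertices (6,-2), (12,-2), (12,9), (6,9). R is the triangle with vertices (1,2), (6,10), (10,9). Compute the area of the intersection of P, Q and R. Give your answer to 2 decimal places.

The intersection is the polygon with vertices (6,7.733), (8.375,9), (10,9), (6,5.889).
By the shoelace formula its area is 4.72.

4.72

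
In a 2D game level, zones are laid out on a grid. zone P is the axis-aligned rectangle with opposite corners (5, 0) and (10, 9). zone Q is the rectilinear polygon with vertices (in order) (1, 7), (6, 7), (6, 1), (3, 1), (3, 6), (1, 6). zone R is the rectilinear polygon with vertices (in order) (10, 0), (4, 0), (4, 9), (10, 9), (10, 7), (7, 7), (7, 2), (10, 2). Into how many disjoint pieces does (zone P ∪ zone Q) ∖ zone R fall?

2

(zone P ∪ zone Q) ∖ zone R splits into 2 disjoint pieces (area 15, area 8).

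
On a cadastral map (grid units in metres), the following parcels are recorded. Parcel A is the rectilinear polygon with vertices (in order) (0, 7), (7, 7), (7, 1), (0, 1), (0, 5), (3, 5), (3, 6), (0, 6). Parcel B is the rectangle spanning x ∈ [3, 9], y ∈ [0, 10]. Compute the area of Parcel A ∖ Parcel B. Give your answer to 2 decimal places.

|Parcel A| = 39, |Parcel A∩Parcel B| = 24.
|Parcel A ∖ Parcel B| = |Parcel A| − |Parcel A∩Parcel B| = 39 − 24 = 15.00.

15.00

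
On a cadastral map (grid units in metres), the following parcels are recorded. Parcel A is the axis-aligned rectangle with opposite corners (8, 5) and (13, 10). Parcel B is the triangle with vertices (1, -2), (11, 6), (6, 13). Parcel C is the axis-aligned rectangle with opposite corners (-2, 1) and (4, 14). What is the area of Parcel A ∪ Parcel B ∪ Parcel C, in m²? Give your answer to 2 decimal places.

By inclusion–exclusion:
Individual areas: |Parcel A| = 25, |Parcel B| = 55, |Parcel C| = 78.
|Parcel A∩Parcel B| = 8.6607.
|Parcel A∩Parcel C| = 0 (no overlap).
|Parcel B∩Parcel C| = 6.
|Parcel A∩Parcel B∩Parcel C| = 0.
|Parcel A ∪ Parcel B ∪ Parcel C| = 158 − 14.6607 + 0 = 143.34.

143.34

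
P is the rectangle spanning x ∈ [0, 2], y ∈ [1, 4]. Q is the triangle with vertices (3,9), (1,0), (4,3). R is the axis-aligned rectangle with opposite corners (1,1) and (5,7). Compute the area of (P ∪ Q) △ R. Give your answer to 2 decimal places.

|P ∪ Q| = 15.1667.
|(P ∪ Q) ∩ R| = 11.
|(P ∪ Q) △ R| = 15.1667 + 24 − 22 = 17.17.

17.17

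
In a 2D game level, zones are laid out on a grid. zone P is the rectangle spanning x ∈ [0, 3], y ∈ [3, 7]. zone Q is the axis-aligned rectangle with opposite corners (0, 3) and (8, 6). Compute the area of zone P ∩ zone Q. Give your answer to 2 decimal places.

9.00

|zone P∩zone Q|: x∈[0,3], y∈[3,6] → 3·3 = 9.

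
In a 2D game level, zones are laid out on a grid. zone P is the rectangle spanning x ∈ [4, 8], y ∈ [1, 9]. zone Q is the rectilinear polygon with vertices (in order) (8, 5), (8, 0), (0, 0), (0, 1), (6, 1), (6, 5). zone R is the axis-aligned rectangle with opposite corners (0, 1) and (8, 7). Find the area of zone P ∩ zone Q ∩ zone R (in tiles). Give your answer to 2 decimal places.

8.00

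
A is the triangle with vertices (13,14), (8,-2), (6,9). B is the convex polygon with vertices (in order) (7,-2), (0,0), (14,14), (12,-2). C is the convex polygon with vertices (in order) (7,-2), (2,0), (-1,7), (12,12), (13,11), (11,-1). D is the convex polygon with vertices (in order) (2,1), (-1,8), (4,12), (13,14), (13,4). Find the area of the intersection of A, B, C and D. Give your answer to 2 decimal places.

24.73

The intersection is the polygon with vertices (12,12), (12.286,11.714), (9.584,3.068), (7.197,2.417), (6.462,6.462).
By the shoelace formula its area is 24.73.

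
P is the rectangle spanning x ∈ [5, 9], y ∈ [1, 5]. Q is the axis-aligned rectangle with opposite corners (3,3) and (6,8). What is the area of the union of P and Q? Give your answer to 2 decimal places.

By inclusion–exclusion:
Individual areas: |P| = 16, |Q| = 15.
|P∩Q|: x∈[5,6], y∈[3,5] → 1·2 = 2.
|P ∪ Q| = 31 − 2 = 29.00.

29.00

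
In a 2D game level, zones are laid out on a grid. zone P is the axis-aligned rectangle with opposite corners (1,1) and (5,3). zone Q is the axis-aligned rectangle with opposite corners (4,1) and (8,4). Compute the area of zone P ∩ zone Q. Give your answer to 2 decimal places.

|zone P∩zone Q|: x∈[4,5], y∈[1,3] → 1·2 = 2.

2.00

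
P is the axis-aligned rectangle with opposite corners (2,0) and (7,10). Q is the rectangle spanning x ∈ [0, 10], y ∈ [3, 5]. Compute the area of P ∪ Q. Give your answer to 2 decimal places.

By inclusion–exclusion:
Individual areas: |P| = 50, |Q| = 20.
|P∩Q|: x∈[2,7], y∈[3,5] → 5·2 = 10.
|P ∪ Q| = 70 − 10 = 60.00.

60.00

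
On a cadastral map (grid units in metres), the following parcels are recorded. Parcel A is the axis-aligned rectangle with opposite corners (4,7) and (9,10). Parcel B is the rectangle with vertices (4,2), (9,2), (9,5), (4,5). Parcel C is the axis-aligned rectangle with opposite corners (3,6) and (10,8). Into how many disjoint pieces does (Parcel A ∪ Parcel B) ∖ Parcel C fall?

(Parcel A ∪ Parcel B) ∖ Parcel C splits into 2 disjoint pieces (area 10, area 15).

2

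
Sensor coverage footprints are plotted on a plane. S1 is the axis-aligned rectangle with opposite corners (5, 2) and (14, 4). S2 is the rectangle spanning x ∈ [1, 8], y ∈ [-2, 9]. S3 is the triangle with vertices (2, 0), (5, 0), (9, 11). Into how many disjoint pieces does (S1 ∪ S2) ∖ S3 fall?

1

(S1 ∪ S2) ∖ S3 is a single connected region.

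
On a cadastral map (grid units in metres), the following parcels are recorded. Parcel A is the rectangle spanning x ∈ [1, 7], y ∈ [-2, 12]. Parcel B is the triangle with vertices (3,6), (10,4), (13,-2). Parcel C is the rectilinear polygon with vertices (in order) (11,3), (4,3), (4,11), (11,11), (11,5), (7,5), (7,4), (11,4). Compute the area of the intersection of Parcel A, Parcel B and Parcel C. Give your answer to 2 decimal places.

The intersection is the polygon with vertices (4,5.2), (4,5.714), (7,4.857), (7,4), (7,3), (6.75,3).
By the shoelace formula its area is 3.83.

3.83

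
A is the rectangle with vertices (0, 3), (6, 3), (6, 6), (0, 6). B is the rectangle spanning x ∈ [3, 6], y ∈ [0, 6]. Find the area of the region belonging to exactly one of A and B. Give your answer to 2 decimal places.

18.00

|A∩B|: x∈[3,6], y∈[3,6] → 3·3 = 9.
|A △ B| = |A| + |B| − 2·|A∩B| = 18 + 18 − 18 = 18.00.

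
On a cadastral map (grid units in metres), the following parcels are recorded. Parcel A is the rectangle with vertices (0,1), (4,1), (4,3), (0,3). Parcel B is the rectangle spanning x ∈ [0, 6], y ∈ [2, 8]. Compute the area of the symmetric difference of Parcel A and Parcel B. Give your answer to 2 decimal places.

|Parcel A∩Parcel B|: x∈[0,4], y∈[2,3] → 4·1 = 4.
|Parcel A △ Parcel B| = |Parcel A| + |Parcel B| − 2·|Parcel A∩Parcel B| = 8 + 36 − 8 = 36.00.

36.00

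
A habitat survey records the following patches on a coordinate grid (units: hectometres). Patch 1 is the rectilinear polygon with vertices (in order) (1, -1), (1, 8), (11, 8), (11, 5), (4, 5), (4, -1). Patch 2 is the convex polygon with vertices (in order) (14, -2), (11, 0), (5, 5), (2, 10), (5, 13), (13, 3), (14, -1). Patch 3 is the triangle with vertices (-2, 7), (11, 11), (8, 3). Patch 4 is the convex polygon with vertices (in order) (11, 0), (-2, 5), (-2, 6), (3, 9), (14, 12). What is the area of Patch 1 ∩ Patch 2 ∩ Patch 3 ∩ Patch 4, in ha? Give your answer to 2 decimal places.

The intersection is the polygon with vertices (8.75,5), (5,5), (3.2,8), (9,8), (9.596,7.255).
By the shoelace formula its area is 15.31.

15.31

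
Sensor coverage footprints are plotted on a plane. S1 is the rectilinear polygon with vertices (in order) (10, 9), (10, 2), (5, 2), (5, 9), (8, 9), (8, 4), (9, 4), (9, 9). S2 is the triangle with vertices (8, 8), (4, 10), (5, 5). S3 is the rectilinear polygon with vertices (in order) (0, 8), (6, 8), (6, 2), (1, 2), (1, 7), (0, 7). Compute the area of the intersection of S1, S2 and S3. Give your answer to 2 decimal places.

2.50

The intersection is the polygon with vertices (5,5), (5,8), (6,8), (6,6).
By the shoelace formula its area is 2.50.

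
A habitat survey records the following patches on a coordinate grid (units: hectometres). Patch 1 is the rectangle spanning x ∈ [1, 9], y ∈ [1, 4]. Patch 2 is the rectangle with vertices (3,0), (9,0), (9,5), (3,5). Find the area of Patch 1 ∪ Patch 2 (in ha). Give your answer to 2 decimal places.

By inclusion–exclusion:
Individual areas: |Patch 1| = 24, |Patch 2| = 30.
|Patch 1∩Patch 2|: x∈[3,9], y∈[1,4] → 6·3 = 18.
|Patch 1 ∪ Patch 2| = 54 − 18 = 36.00.

36.00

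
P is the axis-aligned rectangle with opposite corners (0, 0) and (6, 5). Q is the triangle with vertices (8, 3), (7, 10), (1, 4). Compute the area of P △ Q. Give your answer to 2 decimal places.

|P| = 30, |Q| = 24, |P∩Q| = 6.2857.
|P △ Q| = |P| + |Q| − 2·|P∩Q| = 30 + 24 − 12.5714 = 41.43.

41.43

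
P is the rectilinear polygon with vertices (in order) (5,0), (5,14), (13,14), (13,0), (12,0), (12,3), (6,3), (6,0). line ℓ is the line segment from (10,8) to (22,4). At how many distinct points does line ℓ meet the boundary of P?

1

The segment meets the boundary at (13,7).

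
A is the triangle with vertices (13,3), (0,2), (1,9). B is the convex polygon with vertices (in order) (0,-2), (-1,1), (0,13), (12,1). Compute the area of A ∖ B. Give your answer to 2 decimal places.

4.82

|A| = 45, |A∩B| = 40.1786.
|A ∖ B| = |A| − |A∩B| = 45 − 40.1786 = 4.82.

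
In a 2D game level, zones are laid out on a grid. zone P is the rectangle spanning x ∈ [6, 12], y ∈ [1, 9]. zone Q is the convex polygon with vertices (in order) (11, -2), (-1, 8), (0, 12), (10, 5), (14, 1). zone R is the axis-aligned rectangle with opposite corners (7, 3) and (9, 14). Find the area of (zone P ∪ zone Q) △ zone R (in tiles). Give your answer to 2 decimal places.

91.72

|zone P ∪ zone Q| = 93.7167.
|(zone P ∪ zone Q) ∩ zone R| = 12.
|(zone P ∪ zone Q) △ zone R| = 93.7167 + 22 − 24 = 91.72.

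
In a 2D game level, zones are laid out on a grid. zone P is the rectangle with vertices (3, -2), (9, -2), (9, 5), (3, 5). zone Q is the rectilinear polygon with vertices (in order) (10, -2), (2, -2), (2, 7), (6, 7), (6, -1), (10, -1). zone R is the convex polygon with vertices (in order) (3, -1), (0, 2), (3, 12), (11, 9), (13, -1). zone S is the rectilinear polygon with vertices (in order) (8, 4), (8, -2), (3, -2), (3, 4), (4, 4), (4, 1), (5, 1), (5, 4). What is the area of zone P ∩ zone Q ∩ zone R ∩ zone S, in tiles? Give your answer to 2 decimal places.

12.00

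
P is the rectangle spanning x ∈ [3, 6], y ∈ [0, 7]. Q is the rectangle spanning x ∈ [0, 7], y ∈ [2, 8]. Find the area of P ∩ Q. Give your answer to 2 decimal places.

15.00

|P∩Q|: x∈[3,6], y∈[2,7] → 3·5 = 15.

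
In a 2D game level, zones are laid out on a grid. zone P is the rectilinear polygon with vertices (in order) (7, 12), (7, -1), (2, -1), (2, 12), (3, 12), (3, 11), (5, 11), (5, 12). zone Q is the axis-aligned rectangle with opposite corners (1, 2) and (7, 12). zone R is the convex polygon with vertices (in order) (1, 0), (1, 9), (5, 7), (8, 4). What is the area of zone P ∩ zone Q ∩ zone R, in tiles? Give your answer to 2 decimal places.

23.46

The intersection is the polygon with vertices (2,2), (2,8.5), (5,7), (7,5), (7,3.429), (4.5,2).
By the shoelace formula its area is 23.46.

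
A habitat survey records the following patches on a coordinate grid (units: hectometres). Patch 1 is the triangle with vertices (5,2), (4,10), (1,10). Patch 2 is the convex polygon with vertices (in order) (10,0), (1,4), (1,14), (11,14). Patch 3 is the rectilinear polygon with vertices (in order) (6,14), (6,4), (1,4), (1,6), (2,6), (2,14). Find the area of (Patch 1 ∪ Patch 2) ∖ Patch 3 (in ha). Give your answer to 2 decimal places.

|Patch 1 ∪ Patch 2| = 115.0126.
|(Patch 1 ∪ Patch 2) ∩ Patch 3| = 42.
|(Patch 1 ∪ Patch 2) ∖ Patch 3| = 115.0126 − 42 = 73.01.

73.01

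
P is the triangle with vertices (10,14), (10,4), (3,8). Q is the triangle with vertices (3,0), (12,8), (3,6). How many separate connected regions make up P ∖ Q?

2

P ∖ Q splits into 2 disjoint pieces (area 27.0356, area 1.6908).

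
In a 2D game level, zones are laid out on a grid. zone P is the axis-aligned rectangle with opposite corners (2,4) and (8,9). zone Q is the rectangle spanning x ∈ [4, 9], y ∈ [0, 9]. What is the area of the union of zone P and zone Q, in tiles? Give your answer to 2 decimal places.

55.00

By inclusion–exclusion:
Individual areas: |zone P| = 30, |zone Q| = 45.
|zone P∩zone Q|: x∈[4,8], y∈[4,9] → 4·5 = 20.
|zone P ∪ zone Q| = 75 − 20 = 55.00.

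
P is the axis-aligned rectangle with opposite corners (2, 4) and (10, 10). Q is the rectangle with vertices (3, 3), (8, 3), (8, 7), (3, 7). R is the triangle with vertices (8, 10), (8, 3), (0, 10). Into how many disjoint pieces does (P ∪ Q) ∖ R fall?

2

(P ∪ Q) ∖ R splits into 2 disjoint pieces (area 14.75, area 12).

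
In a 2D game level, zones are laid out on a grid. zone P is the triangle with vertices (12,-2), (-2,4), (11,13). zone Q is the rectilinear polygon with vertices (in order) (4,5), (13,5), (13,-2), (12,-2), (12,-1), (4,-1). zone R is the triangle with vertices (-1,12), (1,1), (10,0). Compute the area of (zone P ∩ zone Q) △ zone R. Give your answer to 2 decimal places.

56.76

|zone P ∩ zone Q| = 39.519.
|(zone P ∩ zone Q) ∩ zone R| = 15.6274.
|(zone P ∩ zone Q) △ zone R| = 39.519 + 48.5 − 31.2548 = 56.76.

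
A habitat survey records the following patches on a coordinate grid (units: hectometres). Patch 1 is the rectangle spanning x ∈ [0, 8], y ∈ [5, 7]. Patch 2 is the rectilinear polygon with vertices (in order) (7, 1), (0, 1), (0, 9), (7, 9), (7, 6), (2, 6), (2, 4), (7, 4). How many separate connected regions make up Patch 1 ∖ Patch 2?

1

Patch 1 ∖ Patch 2 is a single connected region.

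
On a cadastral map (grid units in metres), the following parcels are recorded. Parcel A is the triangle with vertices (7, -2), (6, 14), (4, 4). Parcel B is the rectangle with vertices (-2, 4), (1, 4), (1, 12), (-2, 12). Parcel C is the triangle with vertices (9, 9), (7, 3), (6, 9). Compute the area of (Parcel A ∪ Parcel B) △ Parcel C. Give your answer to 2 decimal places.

53.06

|Parcel A ∪ Parcel B| = 45.
|(Parcel A ∪ Parcel B) ∩ Parcel C| = 0.4688.
|(Parcel A ∪ Parcel B) △ Parcel C| = 45 + 9 − 0.9375 = 53.06.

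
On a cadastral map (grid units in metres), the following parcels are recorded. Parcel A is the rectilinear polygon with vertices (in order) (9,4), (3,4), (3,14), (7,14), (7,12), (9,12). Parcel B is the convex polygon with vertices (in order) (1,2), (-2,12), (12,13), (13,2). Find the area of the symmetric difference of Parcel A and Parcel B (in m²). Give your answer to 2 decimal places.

93.50

|Parcel A| = 56, |Parcel B| = 137.5, |Parcel A∩Parcel B| = 50.
|Parcel A △ Parcel B| = |Parcel A| + |Parcel B| − 2·|Parcel A∩Parcel B| = 56 + 137.5 − 100 = 93.50.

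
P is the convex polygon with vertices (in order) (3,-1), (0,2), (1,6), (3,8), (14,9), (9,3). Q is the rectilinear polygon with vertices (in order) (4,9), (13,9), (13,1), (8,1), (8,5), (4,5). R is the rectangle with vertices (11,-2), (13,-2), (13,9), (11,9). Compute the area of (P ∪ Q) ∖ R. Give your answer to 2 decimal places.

|P ∪ Q| = 97.7667.
|(P ∪ Q) ∩ R| = 16.
|(P ∪ Q) ∖ R| = 97.7667 − 16 = 81.77.

81.77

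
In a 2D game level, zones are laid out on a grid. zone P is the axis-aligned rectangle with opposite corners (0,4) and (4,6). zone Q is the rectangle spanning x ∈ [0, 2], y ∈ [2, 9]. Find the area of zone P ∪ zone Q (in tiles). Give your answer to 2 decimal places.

18.00

By inclusion–exclusion:
Individual areas: |zone P| = 8, |zone Q| = 14.
|zone P∩zone Q|: x∈[0,2], y∈[4,6] → 2·2 = 4.
|zone P ∪ zone Q| = 22 − 4 = 18.00.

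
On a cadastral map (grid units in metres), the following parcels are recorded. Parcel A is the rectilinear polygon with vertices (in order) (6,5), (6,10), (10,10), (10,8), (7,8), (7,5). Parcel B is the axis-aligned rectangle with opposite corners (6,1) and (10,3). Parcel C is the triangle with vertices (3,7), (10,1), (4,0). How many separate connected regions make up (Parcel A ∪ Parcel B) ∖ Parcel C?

(Parcel A ∪ Parcel B) ∖ Parcel C splits into 2 disjoint pieces (area 11, area 2.3333).

2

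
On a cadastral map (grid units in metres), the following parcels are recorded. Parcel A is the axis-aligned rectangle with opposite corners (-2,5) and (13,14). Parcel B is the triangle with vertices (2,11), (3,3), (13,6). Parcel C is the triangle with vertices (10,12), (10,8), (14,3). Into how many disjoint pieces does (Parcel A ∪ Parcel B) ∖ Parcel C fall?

(Parcel A ∪ Parcel B) ∖ Parcel C is a single connected region.

1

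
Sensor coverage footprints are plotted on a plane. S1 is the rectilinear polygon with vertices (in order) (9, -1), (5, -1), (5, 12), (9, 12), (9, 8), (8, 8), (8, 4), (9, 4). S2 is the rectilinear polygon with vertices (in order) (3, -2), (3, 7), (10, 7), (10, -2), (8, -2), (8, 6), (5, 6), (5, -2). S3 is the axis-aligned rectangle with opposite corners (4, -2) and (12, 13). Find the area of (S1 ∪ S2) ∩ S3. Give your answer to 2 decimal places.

|S1 ∪ S2| = 79.
|(S1 ∪ S2) ∩ S3| = 70.00.

70.00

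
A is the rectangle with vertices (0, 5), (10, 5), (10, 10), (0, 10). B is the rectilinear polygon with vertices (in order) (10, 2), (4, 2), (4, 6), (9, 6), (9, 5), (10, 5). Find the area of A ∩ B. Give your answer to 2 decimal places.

5.00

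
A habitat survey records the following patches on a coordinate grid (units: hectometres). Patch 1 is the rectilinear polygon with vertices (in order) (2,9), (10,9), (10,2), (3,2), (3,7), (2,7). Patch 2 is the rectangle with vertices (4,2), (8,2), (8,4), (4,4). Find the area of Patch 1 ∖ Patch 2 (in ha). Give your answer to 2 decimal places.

43.00

|Patch 1| = 51, |Patch 1∩Patch 2| = 8.
|Patch 1 ∖ Patch 2| = |Patch 1| − |Patch 1∩Patch 2| = 51 − 8 = 43.00.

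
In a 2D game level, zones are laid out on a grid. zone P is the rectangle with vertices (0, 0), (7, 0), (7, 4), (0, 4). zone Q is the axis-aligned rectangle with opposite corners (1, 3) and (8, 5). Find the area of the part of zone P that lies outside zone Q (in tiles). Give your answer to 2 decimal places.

22.00

|zone P∩zone Q|: x∈[1,7], y∈[3,4] → 6·1 = 6.
|zone P| = 28.
|zone P ∖ zone Q| = |zone P| − |zone P∩zone Q| = 28 − 6 = 22.00.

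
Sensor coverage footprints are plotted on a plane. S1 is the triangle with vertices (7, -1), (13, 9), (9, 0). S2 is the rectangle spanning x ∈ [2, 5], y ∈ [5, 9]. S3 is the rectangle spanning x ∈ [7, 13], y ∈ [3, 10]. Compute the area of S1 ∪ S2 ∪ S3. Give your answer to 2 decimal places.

58.20

By inclusion–exclusion:
Individual areas: |S1| = 7, |S2| = 12, |S3| = 42.
|S1∩S2| = 0.
|S1∩S3| = 2.8.
|S2∩S3| = 0 (no overlap).
|S1∩S2∩S3| = 0.
|S1 ∪ S2 ∪ S3| = 61 − 2.8 + 0 = 58.20.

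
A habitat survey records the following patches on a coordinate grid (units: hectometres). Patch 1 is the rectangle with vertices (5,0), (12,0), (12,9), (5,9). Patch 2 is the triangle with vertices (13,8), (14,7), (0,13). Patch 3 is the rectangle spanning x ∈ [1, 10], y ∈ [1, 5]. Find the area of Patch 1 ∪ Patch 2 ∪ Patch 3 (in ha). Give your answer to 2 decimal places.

By inclusion–exclusion:
Individual areas: |Patch 1| = 63, |Patch 2| = 4, |Patch 3| = 36.
|Patch 1∩Patch 2| = 1.0315.
|Patch 1∩Patch 3|: x∈[5,10], y∈[1,5] → 5·4 = 20.
|Patch 2∩Patch 3| = 0.
|Patch 1∩Patch 2∩Patch 3| = 0.
|Patch 1 ∪ Patch 2 ∪ Patch 3| = 103 − 21.0315 + 0 = 81.97.

81.97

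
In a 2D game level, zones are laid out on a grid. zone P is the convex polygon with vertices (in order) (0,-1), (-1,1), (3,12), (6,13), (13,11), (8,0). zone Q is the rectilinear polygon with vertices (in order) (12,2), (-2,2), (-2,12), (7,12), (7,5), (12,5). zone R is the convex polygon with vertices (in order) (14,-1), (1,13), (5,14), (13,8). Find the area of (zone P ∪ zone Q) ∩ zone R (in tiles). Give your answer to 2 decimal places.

|zone P ∪ zone Q| = 163.0455.
|(zone P ∪ zone Q) ∩ zone R| = 46.44.

46.44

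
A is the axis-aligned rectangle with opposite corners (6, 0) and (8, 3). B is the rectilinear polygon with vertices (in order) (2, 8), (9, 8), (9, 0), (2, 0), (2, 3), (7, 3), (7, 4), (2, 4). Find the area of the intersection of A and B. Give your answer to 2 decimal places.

The intersection is the polygon with vertices (8,3), (8,0), (6,0), (6,3), (7,3).
By the shoelace formula its area is 6.00.

6.00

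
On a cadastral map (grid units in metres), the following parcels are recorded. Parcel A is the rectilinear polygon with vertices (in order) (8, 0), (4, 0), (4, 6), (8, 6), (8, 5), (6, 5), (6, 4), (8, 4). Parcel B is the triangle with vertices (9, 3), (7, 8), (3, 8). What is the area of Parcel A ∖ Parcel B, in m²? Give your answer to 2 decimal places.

|Parcel A| = 22, |Parcel A∩Parcel B| = 1.9667.
|Parcel A ∖ Parcel B| = |Parcel A| − |Parcel A∩Parcel B| = 22 − 1.9667 = 20.03.

20.03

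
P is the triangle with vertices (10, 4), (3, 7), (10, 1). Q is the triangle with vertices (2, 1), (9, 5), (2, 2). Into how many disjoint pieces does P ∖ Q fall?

P ∖ Q splits into 2 disjoint pieces (area 6.0796, area 4.0635).

2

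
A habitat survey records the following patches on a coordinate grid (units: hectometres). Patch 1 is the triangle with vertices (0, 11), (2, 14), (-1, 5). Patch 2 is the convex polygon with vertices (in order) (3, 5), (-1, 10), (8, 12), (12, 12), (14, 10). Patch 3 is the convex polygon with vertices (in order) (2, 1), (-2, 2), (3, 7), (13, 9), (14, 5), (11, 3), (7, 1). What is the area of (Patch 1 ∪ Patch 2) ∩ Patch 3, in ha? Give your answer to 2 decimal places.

8.75

The region (Patch 1 ∪ Patch 2) ∩ Patch 3 is the polygon with vertices (3,5), (2.111,6.111), (3,7), (10.857,8.571).
By the shoelace formula its area is 8.75.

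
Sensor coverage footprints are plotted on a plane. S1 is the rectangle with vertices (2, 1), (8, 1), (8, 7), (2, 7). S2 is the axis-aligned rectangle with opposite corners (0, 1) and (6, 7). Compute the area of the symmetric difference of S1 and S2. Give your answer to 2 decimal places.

24.00

|S1∩S2|: x∈[2,6], y∈[1,7] → 4·6 = 24.
|S1 △ S2| = |S1| + |S2| − 2·|S1∩S2| = 36 + 36 − 48 = 24.00.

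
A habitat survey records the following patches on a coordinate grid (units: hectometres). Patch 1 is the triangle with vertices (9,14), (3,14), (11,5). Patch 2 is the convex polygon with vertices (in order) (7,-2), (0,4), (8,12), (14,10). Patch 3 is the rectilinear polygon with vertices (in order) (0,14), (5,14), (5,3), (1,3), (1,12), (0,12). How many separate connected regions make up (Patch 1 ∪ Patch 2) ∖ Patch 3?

2

(Patch 1 ∪ Patch 2) ∖ Patch 3 splits into 2 disjoint pieces (area 89.6239, area 0.9286).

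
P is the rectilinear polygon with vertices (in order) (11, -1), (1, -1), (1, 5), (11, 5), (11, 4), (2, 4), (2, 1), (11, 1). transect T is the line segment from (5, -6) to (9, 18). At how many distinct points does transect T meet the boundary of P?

4

The segment meets the boundary at (6.833,5), (6.167,1), (6.667,4), (5.833,-1).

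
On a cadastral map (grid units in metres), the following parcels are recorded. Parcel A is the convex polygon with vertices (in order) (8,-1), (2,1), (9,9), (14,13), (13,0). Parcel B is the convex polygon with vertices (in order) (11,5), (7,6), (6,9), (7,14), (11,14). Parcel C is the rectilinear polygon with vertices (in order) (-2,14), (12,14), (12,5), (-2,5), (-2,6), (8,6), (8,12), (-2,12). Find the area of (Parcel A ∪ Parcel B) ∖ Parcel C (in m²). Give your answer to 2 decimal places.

73.16

|Parcel A ∪ Parcel B| = 110.6241.
|(Parcel A ∪ Parcel B) ∩ Parcel C| = 37.4625.
|(Parcel A ∪ Parcel B) ∖ Parcel C| = 110.6241 − 37.4625 = 73.16.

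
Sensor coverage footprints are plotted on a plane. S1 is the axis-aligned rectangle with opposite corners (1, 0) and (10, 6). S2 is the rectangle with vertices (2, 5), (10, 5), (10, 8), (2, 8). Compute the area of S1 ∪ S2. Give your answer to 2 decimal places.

70.00

By inclusion–exclusion:
Individual areas: |S1| = 54, |S2| = 24.
|S1∩S2|: x∈[2,10], y∈[5,6] → 8·1 = 8.
|S1 ∪ S2| = 78 − 8 = 70.00.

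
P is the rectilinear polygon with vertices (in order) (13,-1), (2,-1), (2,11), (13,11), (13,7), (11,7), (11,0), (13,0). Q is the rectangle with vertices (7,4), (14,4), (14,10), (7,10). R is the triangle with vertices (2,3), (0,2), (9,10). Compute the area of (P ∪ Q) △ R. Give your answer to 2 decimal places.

128.06

|P ∪ Q| = 130.
|(P ∪ Q) ∩ R| = 2.7222.
|(P ∪ Q) △ R| = 130 + 3.5 − 5.4444 = 128.06.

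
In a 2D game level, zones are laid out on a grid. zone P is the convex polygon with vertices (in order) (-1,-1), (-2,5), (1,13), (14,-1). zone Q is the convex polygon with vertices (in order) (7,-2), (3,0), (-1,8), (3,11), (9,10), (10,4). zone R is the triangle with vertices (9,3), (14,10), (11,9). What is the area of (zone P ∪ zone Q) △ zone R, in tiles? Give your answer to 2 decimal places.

146.48

|zone P ∪ zone Q| = 139.6572.
|(zone P ∪ zone Q) ∩ zone R| = 0.5886.
|(zone P ∪ zone Q) △ zone R| = 139.6572 + 8 − 1.1772 = 146.48.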